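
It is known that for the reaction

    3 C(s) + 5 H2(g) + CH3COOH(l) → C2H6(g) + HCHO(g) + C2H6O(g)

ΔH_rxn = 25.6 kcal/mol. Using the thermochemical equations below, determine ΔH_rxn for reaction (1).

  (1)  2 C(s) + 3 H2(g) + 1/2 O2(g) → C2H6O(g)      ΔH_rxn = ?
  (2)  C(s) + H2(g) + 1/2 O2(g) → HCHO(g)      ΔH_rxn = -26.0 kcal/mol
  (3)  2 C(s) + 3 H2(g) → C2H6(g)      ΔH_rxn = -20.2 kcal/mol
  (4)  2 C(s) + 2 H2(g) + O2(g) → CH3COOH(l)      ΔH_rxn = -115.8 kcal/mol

ΔH_rxn = -44.0 kcal/mol

(1) as written (C2H6O(g) already on the product side): contributes x
(2) as written (HCHO(g) already on the product side): -26.0 kcal/mol
(3) as written (C2H6(g) already on the product side): -20.2 kcal/mol
(4) reversed (reverse to put CH3COOH(l) on the reactant side): +115.8 kcal/mol
+25.6 = (-26.0) + (-20.2) + (+115.8) + x
x = (+25.6 − (+69.6)) / (1) = -44.0 kcal/mol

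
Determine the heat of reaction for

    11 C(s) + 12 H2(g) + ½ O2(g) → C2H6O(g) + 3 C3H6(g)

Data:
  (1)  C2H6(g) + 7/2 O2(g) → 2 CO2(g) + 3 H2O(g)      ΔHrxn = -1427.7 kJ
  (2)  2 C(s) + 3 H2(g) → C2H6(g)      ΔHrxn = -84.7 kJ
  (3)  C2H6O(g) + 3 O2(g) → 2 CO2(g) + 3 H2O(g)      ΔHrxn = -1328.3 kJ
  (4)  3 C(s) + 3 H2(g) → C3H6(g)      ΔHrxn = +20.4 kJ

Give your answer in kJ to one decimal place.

ΔHrxn = -122.9 kJ

(1) as written: -1427.7 kJ
(2) as written: -84.7 kJ
(3) reversed: +1328.3 kJ
(4) × 3: (3)·(+20.4) = +61.2 kJ
ΔHrxn = (-1427.7) + (-84.7) + (+1328.3) + (+61.2) = -122.9 kJ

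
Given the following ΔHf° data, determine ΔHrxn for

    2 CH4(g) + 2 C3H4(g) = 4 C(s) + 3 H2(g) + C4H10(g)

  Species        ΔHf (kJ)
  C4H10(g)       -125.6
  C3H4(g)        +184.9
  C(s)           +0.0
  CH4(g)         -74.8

Products: 4·(+0.0) + 3·(+0.0) + 1·(-125.6) = -125.6
Reactants: 2·(-74.8) + 2·(+184.9) = +220.2
ΔHrxn = (-125.6) − (+220.2) = -345.8 kJ

ΔHrxn = -345.8 kJ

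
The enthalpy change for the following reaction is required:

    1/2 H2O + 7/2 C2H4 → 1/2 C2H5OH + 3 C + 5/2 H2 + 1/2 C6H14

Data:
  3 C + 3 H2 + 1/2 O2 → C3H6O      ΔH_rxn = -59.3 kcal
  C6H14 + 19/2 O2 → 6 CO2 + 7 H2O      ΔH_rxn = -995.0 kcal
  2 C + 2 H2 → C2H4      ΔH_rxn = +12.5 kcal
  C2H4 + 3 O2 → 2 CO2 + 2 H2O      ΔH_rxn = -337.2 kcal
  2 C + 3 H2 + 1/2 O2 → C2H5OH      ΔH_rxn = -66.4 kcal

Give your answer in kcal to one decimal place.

ΔH_rxn = -66.5 kcal

equation 1: not needed.
equation 2 reversed and × 1/2: (-1/2)·(-995.0) = +497.5 kcal
equation 3 reversed and × 2: (-2)·(+12.5) = -25.0 kcal
equation 4 × 3/2: (3/2)·(-337.2) = -505.8 kcal
equation 5 × 1/2: (1/2)·(-66.4) = -33.2 kcal
Combining the equations, ΔH_rxn = (-1/2)·(-995.0) + (-2)·(+12.5) + (3/2)·(-337.2) + (1/2)·(-66.4) = -66.5 kcal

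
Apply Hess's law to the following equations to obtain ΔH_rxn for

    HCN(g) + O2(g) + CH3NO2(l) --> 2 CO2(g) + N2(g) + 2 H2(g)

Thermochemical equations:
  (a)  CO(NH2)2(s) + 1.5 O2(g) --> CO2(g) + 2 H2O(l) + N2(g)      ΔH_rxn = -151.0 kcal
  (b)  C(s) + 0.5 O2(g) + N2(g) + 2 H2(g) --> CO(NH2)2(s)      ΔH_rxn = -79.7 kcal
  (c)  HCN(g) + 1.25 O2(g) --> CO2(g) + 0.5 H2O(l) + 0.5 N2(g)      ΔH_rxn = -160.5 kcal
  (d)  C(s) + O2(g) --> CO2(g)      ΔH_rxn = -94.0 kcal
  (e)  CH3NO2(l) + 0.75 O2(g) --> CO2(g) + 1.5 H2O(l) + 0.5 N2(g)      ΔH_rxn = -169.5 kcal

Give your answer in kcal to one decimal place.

ΔH_rxn = -193.3 kcal

(a) reversed: +151.0 kcal
(b) reversed (reverse to put H2(g) on the product side): +79.7 kcal
(c) as written (HCN(g) already on the reactant side): -160.5 kcal
(d) as written: -94.0 kcal
(e) as written (CH3NO2(l) already on the reactant side): -169.5 kcal
ΔH_rxn = (+151.0) + (+79.7) + (-160.5) + (-94.0) + (-169.5) = -193.3 kcal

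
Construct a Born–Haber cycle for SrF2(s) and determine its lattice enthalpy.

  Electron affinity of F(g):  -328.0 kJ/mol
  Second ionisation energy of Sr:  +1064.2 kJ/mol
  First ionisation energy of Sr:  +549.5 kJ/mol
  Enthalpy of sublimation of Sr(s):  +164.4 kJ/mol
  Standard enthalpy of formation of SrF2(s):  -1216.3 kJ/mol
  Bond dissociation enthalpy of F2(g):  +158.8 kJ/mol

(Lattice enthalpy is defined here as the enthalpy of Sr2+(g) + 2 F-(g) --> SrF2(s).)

ΔHf° = 1·ΔHsub + 1·(ΣIE) + 1·D(F2) + 2·EA + U
-1216.3 = 1·(+164.4) + 1·(+1613.7) + 1·(+158.8) + 2·(-328.0) + U
U = -1216.3 − (+1280.9) = -2497.2 kJ/mol

U = -2497.2 kJ/mol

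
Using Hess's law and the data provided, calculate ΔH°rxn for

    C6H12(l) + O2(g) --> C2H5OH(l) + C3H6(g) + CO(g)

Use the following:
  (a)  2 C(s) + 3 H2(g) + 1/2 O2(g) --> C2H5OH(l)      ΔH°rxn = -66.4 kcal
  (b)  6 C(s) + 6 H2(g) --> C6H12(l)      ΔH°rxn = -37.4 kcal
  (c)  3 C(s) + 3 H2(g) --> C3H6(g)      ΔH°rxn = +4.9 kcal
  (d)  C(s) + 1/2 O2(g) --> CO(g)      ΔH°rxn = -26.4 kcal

ΔH°rxn = -50.5 kcal

(a) as written (C2H5OH(l) already on the product side): -66.4 kcal
(b) reversed (C6H12(l) must end up as a reactant): +37.4 kcal
(c) as written (C3H6(g) already on the product side): +4.9 kcal
(d) as written (CO(g) already on the product side): -26.4 kcal
Summing the manipulated equations, ΔH°rxn = (-66.4) + (+37.4) + (+4.9) + (-26.4) = -50.5 kcal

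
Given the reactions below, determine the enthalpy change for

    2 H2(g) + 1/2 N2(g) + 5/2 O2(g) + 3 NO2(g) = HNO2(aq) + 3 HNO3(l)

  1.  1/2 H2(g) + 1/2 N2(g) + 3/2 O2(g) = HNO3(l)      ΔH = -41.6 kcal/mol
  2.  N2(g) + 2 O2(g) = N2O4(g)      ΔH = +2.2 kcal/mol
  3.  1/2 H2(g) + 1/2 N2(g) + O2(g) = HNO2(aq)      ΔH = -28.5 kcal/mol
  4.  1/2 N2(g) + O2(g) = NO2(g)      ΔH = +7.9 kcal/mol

eq. 1 × 3 (×3 to match 3 HNO3(l) in the target): (3)·(-41.6) = -124.8 kcal/mol
eq. 2: not needed (N2O4(g) appears nowhere else).
eq. 3 as written (HNO2(aq) already on the product side): -28.5 kcal/mol
eq. 4 reversed and × 3 (reverse to put NO2(g) on the reactant side; scale by 3 for the 3 NO2(g)): (-3)·(+7.9) = -23.7 kcal/mol
Since enthalpy is a state function, ΔH = (-124.8) + (-28.5) + (-23.7) = -177.0 kcal/mol

ΔH = -177.0 kcal/mol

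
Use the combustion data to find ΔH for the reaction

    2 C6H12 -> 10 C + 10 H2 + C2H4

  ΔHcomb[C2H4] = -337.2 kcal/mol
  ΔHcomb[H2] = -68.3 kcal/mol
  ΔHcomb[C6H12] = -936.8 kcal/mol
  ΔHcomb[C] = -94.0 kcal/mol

With combustion enthalpies, reactants minus products:
= [2·(-936.8)] − [10·(-94.0) + 10·(-68.3) + 1·(-337.2)]
= 86.6 kcal/mol

ΔH = 86.6 kcal/mol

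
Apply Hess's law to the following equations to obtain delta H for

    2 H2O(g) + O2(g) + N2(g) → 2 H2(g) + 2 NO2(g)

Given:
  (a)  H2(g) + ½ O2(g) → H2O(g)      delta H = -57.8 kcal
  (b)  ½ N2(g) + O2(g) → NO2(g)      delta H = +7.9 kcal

delta H = 131.4 kcal

(a) reversed and × 2: (-2)·(-57.8) = +115.6 kcal
(b) × 2: (2)·(+7.9) = +15.8 kcal
Combining the equations, delta H = (+115.6) + (+15.8) = 131.4 kcal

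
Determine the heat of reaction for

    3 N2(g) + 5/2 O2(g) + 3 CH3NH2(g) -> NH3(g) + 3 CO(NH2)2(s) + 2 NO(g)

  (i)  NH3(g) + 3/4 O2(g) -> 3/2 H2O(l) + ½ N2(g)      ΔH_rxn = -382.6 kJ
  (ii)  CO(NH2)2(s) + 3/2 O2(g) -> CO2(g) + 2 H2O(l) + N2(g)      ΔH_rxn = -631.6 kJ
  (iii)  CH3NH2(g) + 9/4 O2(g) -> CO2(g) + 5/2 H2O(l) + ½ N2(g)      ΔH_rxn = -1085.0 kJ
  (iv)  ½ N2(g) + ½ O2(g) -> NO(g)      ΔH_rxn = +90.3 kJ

ΔH_rxn = -797.0 kJ

(i) reversed (NH3(g) must end up as a product): +382.6 kJ
(ii) reversed and × 3 (CO(NH2)2(s) must end up as a product; scale by 3 for the 3 CO(NH2)2(s)): (-3)·(-631.6) = +1894.8 kJ
(iii) × 3 (×3 to match 3 CH3NH2(g) in the target): (3)·(-1085.0) = -3255.0 kJ
(iv) × 2 (scale by 2 for the 2 NO(g)): (2)·(+90.3) = +180.6 kJ
Summing the manipulated equations, ΔH_rxn = (+382.6) + (+1894.8) + (-3255.0) + (+180.6) = -797.0 kJ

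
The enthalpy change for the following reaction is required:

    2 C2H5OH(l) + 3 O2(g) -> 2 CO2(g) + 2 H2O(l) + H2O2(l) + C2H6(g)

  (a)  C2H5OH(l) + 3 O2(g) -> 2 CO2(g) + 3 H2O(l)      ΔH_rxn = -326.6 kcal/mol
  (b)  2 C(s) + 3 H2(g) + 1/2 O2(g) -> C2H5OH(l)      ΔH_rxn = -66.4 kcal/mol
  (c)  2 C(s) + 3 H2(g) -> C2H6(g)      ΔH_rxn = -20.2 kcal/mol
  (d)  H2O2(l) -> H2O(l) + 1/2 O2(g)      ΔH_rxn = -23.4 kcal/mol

ΔH_rxn = -257.0 kcal/mol

(a) as written: -326.6 kcal/mol
(b) reversed: +66.4 kcal/mol
(c) as written: -20.2 kcal/mol
(d) reversed: +23.4 kcal/mol
Since enthalpy is a state function, ΔH_rxn = (-326.6) + (+66.4) + (-20.2) + (+23.4) = -257.0 kcal/mol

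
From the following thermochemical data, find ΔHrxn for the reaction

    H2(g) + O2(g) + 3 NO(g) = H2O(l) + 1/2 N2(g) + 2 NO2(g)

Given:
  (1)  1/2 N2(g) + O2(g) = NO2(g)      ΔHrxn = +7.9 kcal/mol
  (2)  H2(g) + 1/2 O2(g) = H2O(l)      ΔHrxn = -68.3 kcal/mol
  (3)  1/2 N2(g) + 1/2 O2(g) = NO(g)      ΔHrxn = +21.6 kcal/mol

ΔHrxn = -117.3 kcal/mol

(1) × 2: (2)·(+7.9) = +15.8 kcal/mol
(2) as written: -68.3 kcal/mol
(3) reversed and × 3: (-3)·(+21.6) = -64.8 kcal/mol
ΔHrxn = (2)·(+7.9) + (1)·(-68.3) + (-3)·(+21.6) = -117.3 kcal/mol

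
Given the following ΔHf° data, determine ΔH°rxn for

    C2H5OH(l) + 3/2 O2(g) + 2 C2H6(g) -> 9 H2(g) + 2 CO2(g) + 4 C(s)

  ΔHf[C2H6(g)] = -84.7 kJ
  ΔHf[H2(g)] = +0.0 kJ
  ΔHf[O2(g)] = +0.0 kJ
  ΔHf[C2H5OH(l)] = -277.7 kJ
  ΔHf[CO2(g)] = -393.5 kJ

ΔH°rxn = -339.9 kJ

Products: 9·(+0.0) + 2·(-393.5) + 4·(+0.0) = -787.0
Reactants: 1·(-277.7) + 3/2·(+0.0) + 2·(-84.7) = -447.1
ΔH°rxn = (-787.0) − (-447.1) = -339.9 kJ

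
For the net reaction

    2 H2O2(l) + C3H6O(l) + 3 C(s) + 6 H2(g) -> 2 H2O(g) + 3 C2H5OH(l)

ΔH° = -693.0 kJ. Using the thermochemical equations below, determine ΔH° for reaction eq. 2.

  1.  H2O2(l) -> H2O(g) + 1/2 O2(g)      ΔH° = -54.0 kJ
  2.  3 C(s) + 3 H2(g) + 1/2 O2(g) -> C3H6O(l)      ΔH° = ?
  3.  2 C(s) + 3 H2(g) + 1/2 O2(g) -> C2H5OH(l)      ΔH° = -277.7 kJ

ΔH° = -248.1 kJ

eq. 1 × 2 (×2 to match 2 H2O2(l) in the target): (2)·(-54.0) = -108.0 kJ
eq. 2 reversed (C3H6O(l) must end up as a reactant): contributes −x
eq. 3 × 3 (scale by 3 for the 3 C2H5OH(l)): (3)·(-277.7) = -833.1 kJ
-693.0 = (-108.0) + (-833.1) − x
x = (-693.0 − (-941.1)) / (-1) = -248.1 kJ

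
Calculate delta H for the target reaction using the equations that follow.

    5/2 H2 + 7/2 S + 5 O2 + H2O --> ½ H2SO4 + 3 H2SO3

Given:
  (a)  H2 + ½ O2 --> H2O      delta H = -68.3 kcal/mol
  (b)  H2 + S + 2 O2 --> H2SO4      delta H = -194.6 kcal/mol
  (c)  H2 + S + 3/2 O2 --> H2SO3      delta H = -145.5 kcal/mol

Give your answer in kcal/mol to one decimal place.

(a) reversed: +68.3 kcal/mol
(b) × 1/2: (1/2)·(-194.6) = -97.3 kcal/mol
(c) × 3: (3)·(-145.5) = -436.5 kcal/mol
Combining the equations, delta H = (-1)·(-68.3) + (1/2)·(-194.6) + (3)·(-145.5) = -465.5 kcal/mol

delta H = -465.5 kcal/mol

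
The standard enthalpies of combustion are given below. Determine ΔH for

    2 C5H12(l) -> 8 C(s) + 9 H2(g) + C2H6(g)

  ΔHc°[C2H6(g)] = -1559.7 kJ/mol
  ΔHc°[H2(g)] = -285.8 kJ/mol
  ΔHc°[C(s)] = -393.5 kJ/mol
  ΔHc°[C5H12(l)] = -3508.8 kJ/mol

Using ΔH = Σ nΔHc°(reactants) − Σ nΔHc°(products):
= [2·(-3508.8)] − [8·(-393.5) + 9·(-285.8) + 1·(-1559.7)]
= 262.3 kJ/mol

ΔH = 262.3 kJ/mol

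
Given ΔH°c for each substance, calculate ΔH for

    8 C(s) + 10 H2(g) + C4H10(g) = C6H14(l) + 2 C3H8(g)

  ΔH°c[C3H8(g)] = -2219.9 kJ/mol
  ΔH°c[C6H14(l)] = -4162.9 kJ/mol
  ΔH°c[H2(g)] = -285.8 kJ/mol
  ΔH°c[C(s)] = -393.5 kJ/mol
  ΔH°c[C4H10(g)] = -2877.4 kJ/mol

With combustion enthalpies, reactants minus products:
= [8·(-393.5) + 10·(-285.8) + 1·(-2877.4)] − [1·(-4162.9) + 2·(-2219.9)]
= -280.7 kJ/mol

ΔH = -280.7 kJ/mol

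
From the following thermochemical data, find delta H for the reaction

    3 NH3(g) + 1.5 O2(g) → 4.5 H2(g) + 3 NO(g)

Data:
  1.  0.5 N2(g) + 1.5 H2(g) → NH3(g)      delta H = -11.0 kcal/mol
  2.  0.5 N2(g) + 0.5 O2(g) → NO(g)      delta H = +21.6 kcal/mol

delta H = 97.8 kcal/mol

eq. 1 reversed and × 3 (reverse to put NH3(g) on the reactant side; scale by 3 for the 3 NH3(g)): (-3)·(-11.0) = +33.0 kcal/mol
eq. 2 × 3 (×3 to match 3 NO(g) in the target): (3)·(+21.6) = +64.8 kcal/mol
Since enthalpy is a state function, delta H = (+33.0) + (+64.8) = 97.8 kcal/mol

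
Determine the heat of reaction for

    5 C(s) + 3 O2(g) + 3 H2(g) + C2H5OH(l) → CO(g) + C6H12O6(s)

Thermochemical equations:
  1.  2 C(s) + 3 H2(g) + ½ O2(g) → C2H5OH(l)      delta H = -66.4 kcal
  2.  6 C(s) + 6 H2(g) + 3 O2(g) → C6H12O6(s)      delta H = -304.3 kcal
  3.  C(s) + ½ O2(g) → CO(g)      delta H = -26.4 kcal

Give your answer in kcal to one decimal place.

eq. 1 reversed: +66.4 kcal
eq. 2 as written: -304.3 kcal
eq. 3 as written: -26.4 kcal
delta H = (-1)·(-66.4) + (1)·(-304.3) + (1)·(-26.4) = -264.3 kcal

delta H = -264.3 kcal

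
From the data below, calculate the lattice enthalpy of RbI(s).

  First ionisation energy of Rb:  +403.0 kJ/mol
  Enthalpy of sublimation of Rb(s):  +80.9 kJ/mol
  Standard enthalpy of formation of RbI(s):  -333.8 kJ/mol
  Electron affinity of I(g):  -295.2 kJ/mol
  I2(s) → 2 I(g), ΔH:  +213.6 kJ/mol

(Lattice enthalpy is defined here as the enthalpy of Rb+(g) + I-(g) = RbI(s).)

ΔHf° = 1·ΔHsub + 1·(ΣIE) + 1/2·D(I2) + 1·EA + U
-333.8 = 1·(+80.9) + 1·(+403.0) + 1/2·(+213.6) + 1·(-295.2) + U
U = -333.8 − (+295.5) = -629.3 kJ/mol

U = -629.3 kJ/mol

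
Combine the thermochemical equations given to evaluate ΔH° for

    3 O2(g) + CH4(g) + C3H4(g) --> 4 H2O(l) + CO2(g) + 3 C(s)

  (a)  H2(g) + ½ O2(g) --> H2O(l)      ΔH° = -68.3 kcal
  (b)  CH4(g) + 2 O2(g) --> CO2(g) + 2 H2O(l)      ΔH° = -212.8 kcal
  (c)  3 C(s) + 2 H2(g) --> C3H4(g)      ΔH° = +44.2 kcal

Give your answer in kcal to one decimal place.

ΔH° = -393.6 kcal

(a) × 2: (2)·(-68.3) = -136.6 kcal
(b) as written: -212.8 kcal
(c) reversed: -44.2 kcal
ΔH° = (-136.6) + (-212.8) + (-44.2) = -393.6 kcal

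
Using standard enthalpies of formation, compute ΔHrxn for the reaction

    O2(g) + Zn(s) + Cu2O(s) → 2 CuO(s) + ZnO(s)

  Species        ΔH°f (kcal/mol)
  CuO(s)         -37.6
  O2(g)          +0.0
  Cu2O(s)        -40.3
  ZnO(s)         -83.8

Products: 2·(-37.6) + 1·(-83.8) = -159.0
Reactants: 1·(+0.0) + 1·(+0.0) + 1·(-40.3) = -40.3
ΔHrxn = (-159.0) − (-40.3) = -118.7 kcal/mol

ΔHrxn = -118.7 kcal/mol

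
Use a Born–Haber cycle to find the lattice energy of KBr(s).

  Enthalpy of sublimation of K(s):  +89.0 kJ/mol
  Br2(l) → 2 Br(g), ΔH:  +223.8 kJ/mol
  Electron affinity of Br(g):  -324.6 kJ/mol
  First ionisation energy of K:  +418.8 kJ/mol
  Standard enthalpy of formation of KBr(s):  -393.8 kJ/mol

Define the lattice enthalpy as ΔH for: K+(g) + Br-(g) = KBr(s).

ΔHf° = 1·ΔHsub + 1·(ΣIE) + 1/2·D(Br2) + 1·EA + U
-393.8 = 1·(+89.0) + 1·(+418.8) + 1/2·(+223.8) + 1·(-324.6) + U
U = -393.8 − (+295.1) = -688.9 kJ/mol

U = -688.9 kJ/mol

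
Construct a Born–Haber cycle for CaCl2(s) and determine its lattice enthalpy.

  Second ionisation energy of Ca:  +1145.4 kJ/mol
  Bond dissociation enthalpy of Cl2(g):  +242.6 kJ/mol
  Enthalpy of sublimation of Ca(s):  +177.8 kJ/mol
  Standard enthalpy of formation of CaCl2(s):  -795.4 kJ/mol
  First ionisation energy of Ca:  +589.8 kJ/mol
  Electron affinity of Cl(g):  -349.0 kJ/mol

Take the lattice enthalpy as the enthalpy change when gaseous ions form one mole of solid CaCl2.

ΔHf° = 1·ΔHsub + 1·(ΣIE) + 1·D(Cl2) + 2·EA + U
-795.4 = 1·(+177.8) + 1·(+1735.2) + 1·(+242.6) + 2·(-349.0) + U
U = -795.4 − (+1457.6) = -2253.0 kJ/mol

U = -2253.0 kJ/mol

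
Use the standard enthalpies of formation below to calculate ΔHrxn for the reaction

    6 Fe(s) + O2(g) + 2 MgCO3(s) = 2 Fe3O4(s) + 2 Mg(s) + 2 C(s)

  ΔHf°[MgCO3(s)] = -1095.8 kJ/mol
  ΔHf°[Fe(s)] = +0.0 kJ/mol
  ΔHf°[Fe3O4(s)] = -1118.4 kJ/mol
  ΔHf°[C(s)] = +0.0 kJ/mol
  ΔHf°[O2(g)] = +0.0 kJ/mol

ΔH°rxn = Σ nΔHf°(products) − Σ nΔHf°(reactants).
Products: 2·(-1118.4) + 2·(+0.0) + 2·(+0.0) = -2236.8
Reactants: 6·(+0.0) + 1·(+0.0) + 2·(-1095.8) = -2191.6
ΔHrxn = (-2236.8) − (-2191.6) = -45.2 kJ/mol

ΔHrxn = -45.2 kJ/mol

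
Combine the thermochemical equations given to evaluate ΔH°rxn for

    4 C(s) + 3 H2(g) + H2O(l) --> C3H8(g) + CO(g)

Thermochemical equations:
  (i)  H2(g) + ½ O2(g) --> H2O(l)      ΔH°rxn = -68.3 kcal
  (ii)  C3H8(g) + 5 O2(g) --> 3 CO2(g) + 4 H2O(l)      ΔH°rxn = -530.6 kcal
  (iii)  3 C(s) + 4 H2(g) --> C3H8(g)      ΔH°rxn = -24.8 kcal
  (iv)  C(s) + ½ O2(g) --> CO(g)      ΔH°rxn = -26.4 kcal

ΔH°rxn = 17.1 kcal

(i) reversed: +68.3 kcal
(ii): not needed (CO2(g) appears nowhere else).
(iii) as written: -24.8 kcal
(iv) as written (CO(g) already on the product side): -26.4 kcal
Since enthalpy is a state function, ΔH°rxn = (+68.3) + (-24.8) + (-26.4) = 17.1 kcal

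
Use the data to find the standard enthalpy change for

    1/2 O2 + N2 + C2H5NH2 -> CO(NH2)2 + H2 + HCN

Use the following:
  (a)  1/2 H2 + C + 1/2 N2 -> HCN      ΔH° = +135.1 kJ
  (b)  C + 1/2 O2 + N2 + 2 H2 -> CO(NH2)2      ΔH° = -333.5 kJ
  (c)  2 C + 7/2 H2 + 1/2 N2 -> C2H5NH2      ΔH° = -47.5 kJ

ΔH° = -150.9 kJ

(a) as written (HCN already on the product side): +135.1 kJ
(b) as written (CO(NH2)2 already on the product side): -333.5 kJ
(c) reversed (C2H5NH2 must end up as a reactant): +47.5 kJ
Summing the manipulated equations, ΔH° = (1)·(+135.1) + (1)·(-333.5) + (-1)·(-47.5) = -150.9 kJ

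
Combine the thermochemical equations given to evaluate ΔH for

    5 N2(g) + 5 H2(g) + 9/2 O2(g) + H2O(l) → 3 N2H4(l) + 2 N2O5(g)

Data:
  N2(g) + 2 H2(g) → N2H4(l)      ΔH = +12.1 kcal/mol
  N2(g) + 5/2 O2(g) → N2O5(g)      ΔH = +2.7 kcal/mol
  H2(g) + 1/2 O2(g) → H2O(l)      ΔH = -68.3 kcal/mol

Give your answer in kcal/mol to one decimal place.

equation 1 × 3 (scale by 3 for the 3 N2H4(l)): (3)·(+12.1) = +36.3 kcal/mol
equation 2 × 2 (×2 to match 2 N2O5(g) in the target): (2)·(+2.7) = +5.4 kcal/mol
equation 3 reversed (reverse to put H2O(l) on the reactant side): +68.3 kcal/mol
Summing the manipulated equations, ΔH = (+36.3) + (+5.4) + (+68.3) = 110.0 kcal/mol

ΔH = 110.0 kcal/mol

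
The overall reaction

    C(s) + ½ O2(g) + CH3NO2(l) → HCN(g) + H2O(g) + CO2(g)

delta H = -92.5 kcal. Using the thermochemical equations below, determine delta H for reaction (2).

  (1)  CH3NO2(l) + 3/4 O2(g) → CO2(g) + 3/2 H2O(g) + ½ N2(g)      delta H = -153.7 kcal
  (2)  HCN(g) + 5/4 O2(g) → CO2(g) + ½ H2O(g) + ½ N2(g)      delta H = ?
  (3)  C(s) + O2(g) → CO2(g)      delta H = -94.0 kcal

(1) as written: -153.7 kcal
(2) reversed: contributes −x
(3) as written: -94.0 kcal
-92.5 = (-153.7) + (-94.0) − x
x = (-92.5 − (-247.7)) / (-1) = -155.2 kcal

delta H = -155.2 kcal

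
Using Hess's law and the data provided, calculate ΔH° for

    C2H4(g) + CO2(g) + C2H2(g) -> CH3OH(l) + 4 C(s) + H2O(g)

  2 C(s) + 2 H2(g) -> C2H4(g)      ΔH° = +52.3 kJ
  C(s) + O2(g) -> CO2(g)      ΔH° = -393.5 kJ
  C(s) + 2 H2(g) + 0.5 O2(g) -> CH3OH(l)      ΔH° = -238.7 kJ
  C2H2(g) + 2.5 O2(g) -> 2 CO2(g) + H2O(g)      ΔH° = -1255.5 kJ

ΔH° = -366.0 kJ

equation 1 reversed: -52.3 kJ
equation 2 reversed and × 3: (-3)·(-393.5) = +1180.5 kJ
equation 3 as written: -238.7 kJ
equation 4 as written: -1255.5 kJ
Summing the manipulated equations, ΔH° = (-1)·(+52.3) + (-3)·(-393.5) + (1)·(-238.7) + (1)·(-1255.5) = -366.0 kJ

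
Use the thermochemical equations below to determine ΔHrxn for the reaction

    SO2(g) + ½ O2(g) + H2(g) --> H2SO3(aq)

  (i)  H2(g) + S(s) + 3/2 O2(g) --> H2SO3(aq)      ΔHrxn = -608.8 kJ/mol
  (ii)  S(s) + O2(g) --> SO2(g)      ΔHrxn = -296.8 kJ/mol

ΔHrxn = -312.0 kJ/mol

(i) as written (H2SO3(aq) already on the product side): -608.8 kJ/mol
(ii) reversed (reverse to put SO2(g) on the reactant side): +296.8 kJ/mol
By Hess's law, ΔHrxn = (-608.8) + (+296.8) = -312.0 kJ/mol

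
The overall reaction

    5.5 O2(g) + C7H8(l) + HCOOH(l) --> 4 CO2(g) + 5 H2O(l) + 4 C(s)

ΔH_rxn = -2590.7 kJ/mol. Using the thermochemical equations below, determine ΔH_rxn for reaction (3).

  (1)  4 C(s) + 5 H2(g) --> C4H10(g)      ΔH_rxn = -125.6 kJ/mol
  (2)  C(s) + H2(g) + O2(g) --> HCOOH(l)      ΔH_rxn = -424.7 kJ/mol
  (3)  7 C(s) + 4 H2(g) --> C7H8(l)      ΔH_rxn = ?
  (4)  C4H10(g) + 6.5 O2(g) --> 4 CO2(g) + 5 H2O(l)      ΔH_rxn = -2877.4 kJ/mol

(1) as written: -125.6 kJ/mol
(2) reversed (reverse to put HCOOH(l) on the reactant side): +424.7 kJ/mol
(3) reversed (C7H8(l) must end up as a reactant): contributes −x
(4) as written (CO2(g) already on the product side): -2877.4 kJ/mol
-2590.7 = (-125.6) + (+424.7) + (-2877.4) − x
x = (-2590.7 − (-2578.3)) / (-1) = 12.4 kJ/mol

ΔH_rxn = 12.4 kJ/mol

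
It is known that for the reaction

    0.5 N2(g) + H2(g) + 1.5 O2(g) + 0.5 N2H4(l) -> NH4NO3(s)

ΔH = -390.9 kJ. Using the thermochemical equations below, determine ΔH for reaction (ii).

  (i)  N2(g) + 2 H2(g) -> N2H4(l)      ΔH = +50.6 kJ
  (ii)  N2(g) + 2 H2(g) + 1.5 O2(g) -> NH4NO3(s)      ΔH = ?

ΔH = -365.6 kJ

(i) reversed and × 1/2: (-1/2)·(+50.6) = -25.3 kJ
(ii) as written: contributes x
-390.9 = (-25.3) + x
x = (-390.9 − (-25.3)) / (1) = -365.6 kJ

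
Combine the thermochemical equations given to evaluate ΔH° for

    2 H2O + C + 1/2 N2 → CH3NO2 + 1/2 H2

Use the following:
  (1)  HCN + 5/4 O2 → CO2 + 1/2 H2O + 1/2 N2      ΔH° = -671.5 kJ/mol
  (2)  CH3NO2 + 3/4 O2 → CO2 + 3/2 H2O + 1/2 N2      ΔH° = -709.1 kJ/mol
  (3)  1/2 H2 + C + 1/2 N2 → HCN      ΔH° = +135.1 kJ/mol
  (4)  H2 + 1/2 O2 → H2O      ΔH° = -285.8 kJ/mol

(1) as written: -671.5 kJ/mol
(2) reversed: +709.1 kJ/mol
(3) as written: +135.1 kJ/mol
(4) reversed: +285.8 kJ/mol
Summing the manipulated equations, ΔH° = (-671.5) + (+709.1) + (+135.1) + (+285.8) = 458.5 kJ/mol

ΔH° = 458.5 kJ/mol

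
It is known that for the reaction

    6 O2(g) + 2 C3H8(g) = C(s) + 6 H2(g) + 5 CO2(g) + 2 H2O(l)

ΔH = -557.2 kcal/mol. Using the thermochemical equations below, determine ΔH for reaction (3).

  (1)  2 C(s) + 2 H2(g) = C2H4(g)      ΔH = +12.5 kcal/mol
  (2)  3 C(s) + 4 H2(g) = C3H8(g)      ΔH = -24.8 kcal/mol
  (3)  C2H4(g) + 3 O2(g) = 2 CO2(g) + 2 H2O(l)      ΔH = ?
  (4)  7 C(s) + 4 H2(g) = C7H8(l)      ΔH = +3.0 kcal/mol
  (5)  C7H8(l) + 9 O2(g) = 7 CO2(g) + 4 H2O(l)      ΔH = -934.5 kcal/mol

ΔH = -337.2 kcal/mol

(1) reversed: -12.5 kcal/mol
(2) reversed and × 2 (C3H8(g) must end up as a reactant; scale by 2 for the 2 C3H8(g)): (-2)·(-24.8) = +49.6 kcal/mol
(3) reversed: contributes −x
(4) as written: +3.0 kcal/mol
(5) as written: -934.5 kcal/mol
-557.2 = (-12.5) + (+49.6) + (+3.0) + (-934.5) − x
x = (-557.2 − (-894.4)) / (-1) = -337.2 kcal/mol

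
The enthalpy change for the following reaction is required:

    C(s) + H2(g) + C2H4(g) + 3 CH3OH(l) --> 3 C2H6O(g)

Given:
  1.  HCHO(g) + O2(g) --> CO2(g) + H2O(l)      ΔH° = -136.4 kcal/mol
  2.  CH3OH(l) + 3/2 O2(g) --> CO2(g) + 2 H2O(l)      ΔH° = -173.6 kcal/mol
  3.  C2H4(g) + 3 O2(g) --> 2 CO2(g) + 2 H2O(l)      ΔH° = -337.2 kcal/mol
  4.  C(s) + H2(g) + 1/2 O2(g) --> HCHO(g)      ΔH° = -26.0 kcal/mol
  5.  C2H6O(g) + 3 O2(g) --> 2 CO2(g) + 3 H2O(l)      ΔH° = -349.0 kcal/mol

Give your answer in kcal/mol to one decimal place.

ΔH° = 26.6 kcal/mol

eq. 1 as written: -136.4 kcal/mol
eq. 2 × 3: (3)·(-173.6) = -520.8 kcal/mol
eq. 3 as written: -337.2 kcal/mol
eq. 4 as written: -26.0 kcal/mol
eq. 5 reversed and × 3: (-3)·(-349.0) = +1047.0 kcal/mol
ΔH° = (1)·(-136.4) + (3)·(-173.6) + (1)·(-337.2) + (1)·(-26.0) + (-3)·(-349.0) = 26.6 kcal/mol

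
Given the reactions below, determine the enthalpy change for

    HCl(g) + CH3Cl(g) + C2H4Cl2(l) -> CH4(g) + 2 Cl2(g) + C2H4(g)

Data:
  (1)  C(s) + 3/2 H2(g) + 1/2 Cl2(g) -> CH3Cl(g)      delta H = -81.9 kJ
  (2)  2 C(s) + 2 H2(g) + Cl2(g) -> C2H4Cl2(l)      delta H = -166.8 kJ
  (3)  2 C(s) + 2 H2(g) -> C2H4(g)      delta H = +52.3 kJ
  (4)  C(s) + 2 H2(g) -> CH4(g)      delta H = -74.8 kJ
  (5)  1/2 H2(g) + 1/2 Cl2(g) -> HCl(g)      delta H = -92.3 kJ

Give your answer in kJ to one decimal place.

delta H = 318.5 kJ

(1) reversed: +81.9 kJ
(2) reversed: +166.8 kJ
(3) as written: +52.3 kJ
(4) as written: -74.8 kJ
(5) reversed: +92.3 kJ
delta H = (+81.9) + (+166.8) + (+52.3) + (-74.8) + (+92.3) = 318.5 kJ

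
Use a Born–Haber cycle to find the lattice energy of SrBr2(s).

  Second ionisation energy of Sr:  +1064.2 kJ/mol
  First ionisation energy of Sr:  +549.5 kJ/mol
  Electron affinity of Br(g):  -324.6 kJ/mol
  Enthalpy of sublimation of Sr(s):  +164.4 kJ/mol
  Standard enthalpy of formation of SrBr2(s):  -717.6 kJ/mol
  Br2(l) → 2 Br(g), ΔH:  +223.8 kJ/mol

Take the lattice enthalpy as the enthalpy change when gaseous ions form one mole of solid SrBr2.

U = -2070.3 kJ/mol

ΔHf° = 1·ΔHsub + 1·(ΣIE) + 1·D(Br2) + 2·EA + U
-717.6 = 1·(+164.4) + 1·(+1613.7) + 1·(+223.8) + 2·(-324.6) + U
U = -717.6 − (+1352.7) = -2070.3 kJ/mol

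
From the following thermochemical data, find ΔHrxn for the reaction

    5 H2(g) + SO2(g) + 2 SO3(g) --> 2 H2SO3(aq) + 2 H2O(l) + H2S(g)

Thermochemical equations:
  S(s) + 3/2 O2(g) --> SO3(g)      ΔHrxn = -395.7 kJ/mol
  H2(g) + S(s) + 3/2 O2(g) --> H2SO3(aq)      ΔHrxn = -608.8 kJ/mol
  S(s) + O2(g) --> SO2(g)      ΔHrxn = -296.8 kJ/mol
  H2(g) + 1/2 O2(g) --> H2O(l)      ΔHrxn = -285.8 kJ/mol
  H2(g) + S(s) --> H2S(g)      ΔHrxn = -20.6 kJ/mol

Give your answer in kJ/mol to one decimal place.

ΔHrxn = -721.6 kJ/mol

equation 1 reversed and × 2 (SO3(g) must end up as a reactant; scale by 2 for the 2 SO3(g)): (-2)·(-395.7) = +791.4 kJ/mol
equation 2 × 2 (scale by 2 for the 2 H2SO3(aq)): (2)·(-608.8) = -1217.6 kJ/mol
equation 3 reversed (SO2(g) must end up as a reactant): +296.8 kJ/mol
equation 4 × 2 (scale by 2 for the 2 H2O(l)): (2)·(-285.8) = -571.6 kJ/mol
equation 5 as written (H2S(g) already on the product side): -20.6 kJ/mol
ΔHrxn = (-2)·(-395.7) + (2)·(-608.8) + (-1)·(-296.8) + (2)·(-285.8) + (1)·(-20.6) = -721.6 kJ/mol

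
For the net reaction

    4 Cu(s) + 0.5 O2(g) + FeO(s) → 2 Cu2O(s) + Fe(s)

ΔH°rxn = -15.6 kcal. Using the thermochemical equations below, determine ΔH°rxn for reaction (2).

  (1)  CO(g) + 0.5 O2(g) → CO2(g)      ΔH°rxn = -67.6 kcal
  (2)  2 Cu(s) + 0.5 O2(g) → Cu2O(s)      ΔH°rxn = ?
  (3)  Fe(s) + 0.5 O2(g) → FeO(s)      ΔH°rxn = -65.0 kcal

(1): not needed.
(2) × 2: contributes 2·x
(3) reversed: +65.0 kcal
-15.6 = (+65.0) + 2·x
x = (-15.6 − (+65.0)) / (2) = -40.3 kcal

ΔH°rxn = -40.3 kcal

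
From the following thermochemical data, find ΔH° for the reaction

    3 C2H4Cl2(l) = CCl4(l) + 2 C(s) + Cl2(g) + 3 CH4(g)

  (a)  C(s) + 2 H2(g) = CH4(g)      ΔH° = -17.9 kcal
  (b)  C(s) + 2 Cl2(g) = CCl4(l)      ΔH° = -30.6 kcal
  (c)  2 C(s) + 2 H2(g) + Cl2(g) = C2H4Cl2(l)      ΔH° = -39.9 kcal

(a) × 3: (3)·(-17.9) = -53.7 kcal
(b) as written: -30.6 kcal
(c) reversed and × 3: (-3)·(-39.9) = +119.7 kcal
ΔH° = (-53.7) + (-30.6) + (+119.7) = 35.4 kcal

ΔH° = 35.4 kcal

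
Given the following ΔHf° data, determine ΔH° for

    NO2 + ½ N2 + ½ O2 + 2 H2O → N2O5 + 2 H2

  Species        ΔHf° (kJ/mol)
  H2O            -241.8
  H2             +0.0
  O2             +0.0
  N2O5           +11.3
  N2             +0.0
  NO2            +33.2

ΔH°rxn = Σ nΔHf°(products) − Σ nΔHf°(reactants).
Products: 1·(+11.3) + 2·(+0.0) = +11.3
Reactants: 1·(+33.2) + 1/2·(+0.0) + 1/2·(+0.0) + 2·(-241.8) = -450.4
ΔH° = (+11.3) − (-450.4) = 461.7 kJ/mol

ΔH° = 461.7 kJ/mol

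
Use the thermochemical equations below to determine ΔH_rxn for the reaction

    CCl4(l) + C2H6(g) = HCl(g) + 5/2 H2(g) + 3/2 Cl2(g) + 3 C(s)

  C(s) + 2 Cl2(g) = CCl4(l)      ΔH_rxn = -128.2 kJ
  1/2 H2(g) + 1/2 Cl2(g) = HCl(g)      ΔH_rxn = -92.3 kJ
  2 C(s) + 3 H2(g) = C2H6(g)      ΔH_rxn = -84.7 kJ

ΔH_rxn = 120.6 kJ

equation 1 reversed: +128.2 kJ
equation 2 as written: -92.3 kJ
equation 3 reversed: +84.7 kJ
ΔH_rxn = (+128.2) + (-92.3) + (+84.7) = 120.6 kJ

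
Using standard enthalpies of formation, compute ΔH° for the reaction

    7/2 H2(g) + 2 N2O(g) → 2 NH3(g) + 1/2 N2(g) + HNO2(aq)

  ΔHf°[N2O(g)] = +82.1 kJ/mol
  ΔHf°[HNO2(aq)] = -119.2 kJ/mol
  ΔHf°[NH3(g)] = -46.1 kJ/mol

Products: 2·(-46.1) + 1/2·(+0.0) + 1·(-119.2) = -211.4
Reactants: 7/2·(+0.0) + 2·(+82.1) = +164.2
ΔH° = (-211.4) − (+164.2) = -375.6 kJ/mol

ΔH° = -375.6 kJ/mol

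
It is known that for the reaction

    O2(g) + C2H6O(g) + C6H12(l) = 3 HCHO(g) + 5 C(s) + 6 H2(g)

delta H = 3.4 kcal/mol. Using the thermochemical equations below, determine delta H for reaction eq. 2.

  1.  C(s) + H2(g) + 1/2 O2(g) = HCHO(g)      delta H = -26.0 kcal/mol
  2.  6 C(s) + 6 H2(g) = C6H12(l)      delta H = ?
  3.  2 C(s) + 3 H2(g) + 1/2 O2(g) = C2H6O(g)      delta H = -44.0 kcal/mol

eq. 1 × 3: (3)·(-26.0) = -78.0 kcal/mol
eq. 2 reversed: contributes −x
eq. 3 reversed: +44.0 kcal/mol
+3.4 = (-78.0) + (+44.0) − x
x = (+3.4 − (-34.0)) / (-1) = -37.4 kcal/mol

delta H = -37.4 kcal/mol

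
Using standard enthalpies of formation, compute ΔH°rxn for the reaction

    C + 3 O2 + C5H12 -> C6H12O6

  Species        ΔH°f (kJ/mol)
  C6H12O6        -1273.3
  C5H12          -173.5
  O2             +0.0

Products: 1·(-1273.3) = -1273.3
Reactants: 1·(+0.0) + 3·(+0.0) + 1·(-173.5) = -173.5
ΔH°rxn = (-1273.3) − (-173.5) = -1099.8 kJ/mol

ΔH°rxn = -1099.8 kJ/mol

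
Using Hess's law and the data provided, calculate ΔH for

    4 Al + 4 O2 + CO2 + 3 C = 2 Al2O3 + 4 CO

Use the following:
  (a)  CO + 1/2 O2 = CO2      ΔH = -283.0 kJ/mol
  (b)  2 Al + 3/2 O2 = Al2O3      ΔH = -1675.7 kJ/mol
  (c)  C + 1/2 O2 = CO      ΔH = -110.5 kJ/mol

ΔH = -3399.9 kJ/mol

(a) reversed (CO2 must end up as a reactant): +283.0 kJ/mol
(b) × 2 (×2 to match 2 Al2O3 in the target): (2)·(-1675.7) = -3351.4 kJ/mol
(c) × 3 (×3 to match 3 C in the target): (3)·(-110.5) = -331.5 kJ/mol
ΔH = (+283.0) + (-3351.4) + (-331.5) = -3399.9 kJ/mol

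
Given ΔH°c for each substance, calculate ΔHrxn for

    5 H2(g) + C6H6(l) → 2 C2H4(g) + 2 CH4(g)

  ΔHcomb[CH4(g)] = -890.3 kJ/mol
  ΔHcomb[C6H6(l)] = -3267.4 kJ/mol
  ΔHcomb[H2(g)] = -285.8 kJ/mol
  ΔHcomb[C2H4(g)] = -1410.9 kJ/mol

ΔHrxn = -94.0 kJ/mol

With combustion enthalpies, reactants minus products:
= [5·(-285.8) + 1·(-3267.4)] − [2·(-1410.9) + 2·(-890.3)]
= -94.0 kJ/mol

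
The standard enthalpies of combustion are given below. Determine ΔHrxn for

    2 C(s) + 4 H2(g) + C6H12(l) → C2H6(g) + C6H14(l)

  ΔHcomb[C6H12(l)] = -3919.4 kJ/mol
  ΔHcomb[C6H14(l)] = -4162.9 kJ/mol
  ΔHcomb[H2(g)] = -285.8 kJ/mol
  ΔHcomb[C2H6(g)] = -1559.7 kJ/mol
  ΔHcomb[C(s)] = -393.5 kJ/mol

With combustion enthalpies, reactants minus products:
= [2·(-393.5) + 4·(-285.8) + 1·(-3919.4)] − [1·(-1559.7) + 1·(-4162.9)]
= -127.0 kJ/mol

ΔHrxn = -127.0 kJ/mol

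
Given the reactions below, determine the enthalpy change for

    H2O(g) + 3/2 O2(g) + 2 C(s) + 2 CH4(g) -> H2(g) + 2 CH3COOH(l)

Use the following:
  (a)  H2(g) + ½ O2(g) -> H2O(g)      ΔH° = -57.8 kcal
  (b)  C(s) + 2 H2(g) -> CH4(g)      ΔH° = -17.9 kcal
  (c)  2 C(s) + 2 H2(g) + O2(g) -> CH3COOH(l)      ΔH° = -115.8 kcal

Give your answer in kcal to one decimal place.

(a) reversed: +57.8 kcal
(b) reversed and × 2: (-2)·(-17.9) = +35.8 kcal
(c) × 2: (2)·(-115.8) = -231.6 kcal
Summing the manipulated equations, ΔH° = (+57.8) + (+35.8) + (-231.6) = -138.0 kcal

ΔH° = -138.0 kcal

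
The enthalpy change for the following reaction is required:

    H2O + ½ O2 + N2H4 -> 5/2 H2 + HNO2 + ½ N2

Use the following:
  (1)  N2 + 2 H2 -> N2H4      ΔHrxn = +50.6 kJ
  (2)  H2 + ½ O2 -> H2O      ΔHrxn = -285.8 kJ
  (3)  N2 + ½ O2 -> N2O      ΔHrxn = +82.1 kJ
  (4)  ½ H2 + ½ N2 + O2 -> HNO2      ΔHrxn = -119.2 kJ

ΔHrxn = 116.0 kJ

(1) reversed: -50.6 kJ
(2) reversed: +285.8 kJ
(3): not needed.
(4) as written: -119.2 kJ
Combining the equations, ΔHrxn = (-1)·(+50.6) + (-1)·(-285.8) + (1)·(-119.2) = 116.0 kJ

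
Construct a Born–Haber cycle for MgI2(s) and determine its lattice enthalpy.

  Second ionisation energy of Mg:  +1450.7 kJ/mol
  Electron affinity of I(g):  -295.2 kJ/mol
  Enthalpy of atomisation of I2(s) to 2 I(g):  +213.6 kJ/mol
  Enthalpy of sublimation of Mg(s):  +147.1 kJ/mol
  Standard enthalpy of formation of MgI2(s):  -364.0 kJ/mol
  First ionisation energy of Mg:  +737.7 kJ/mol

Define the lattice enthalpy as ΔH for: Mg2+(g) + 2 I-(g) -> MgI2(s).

ΔHf° = 1·ΔHsub + 1·(ΣIE) + 1·D(I2) + 2·EA + U
-364.0 = 1·(+147.1) + 1·(+2188.4) + 1·(+213.6) + 2·(-295.2) + U
U = -364.0 − (+1958.7) = -2322.7 kJ/mol

U = -2322.7 kJ/mol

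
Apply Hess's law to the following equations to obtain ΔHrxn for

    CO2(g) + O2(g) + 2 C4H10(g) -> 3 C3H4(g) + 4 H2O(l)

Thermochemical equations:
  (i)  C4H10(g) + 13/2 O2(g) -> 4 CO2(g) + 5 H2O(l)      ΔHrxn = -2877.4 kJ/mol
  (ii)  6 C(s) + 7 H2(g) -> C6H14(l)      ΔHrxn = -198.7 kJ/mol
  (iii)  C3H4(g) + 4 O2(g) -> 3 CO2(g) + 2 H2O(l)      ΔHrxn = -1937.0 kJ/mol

(i) × 2 (×2 to match 2 C4H10(g) in the target): (2)·(-2877.4) = -5754.8 kJ/mol
(ii): not needed (C6H14(l) appears nowhere else).
(iii) reversed and × 3 (C3H4(g) must end up as a product; ×3 to match 3 C3H4(g) in the target): (-3)·(-1937.0) = +5811.0 kJ/mol
ΔHrxn = (-5754.8) + (+5811.0) = 56.2 kJ/mol

ΔHrxn = 56.2 kJ/mol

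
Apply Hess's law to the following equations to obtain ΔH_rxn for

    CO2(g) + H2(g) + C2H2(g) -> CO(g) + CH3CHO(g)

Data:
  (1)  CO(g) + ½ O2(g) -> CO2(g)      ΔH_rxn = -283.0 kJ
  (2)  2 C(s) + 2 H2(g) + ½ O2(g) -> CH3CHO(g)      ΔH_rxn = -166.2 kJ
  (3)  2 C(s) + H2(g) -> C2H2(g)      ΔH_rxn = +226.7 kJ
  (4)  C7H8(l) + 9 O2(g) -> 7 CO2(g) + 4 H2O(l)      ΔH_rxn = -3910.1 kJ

(1) reversed: +283.0 kJ
(2) as written: -166.2 kJ
(3) reversed: -226.7 kJ
(4): not needed.
By Hess's law, ΔH_rxn = (-1)·(-283.0) + (1)·(-166.2) + (-1)·(+226.7) = -109.9 kJ

ΔH_rxn = -109.9 kJ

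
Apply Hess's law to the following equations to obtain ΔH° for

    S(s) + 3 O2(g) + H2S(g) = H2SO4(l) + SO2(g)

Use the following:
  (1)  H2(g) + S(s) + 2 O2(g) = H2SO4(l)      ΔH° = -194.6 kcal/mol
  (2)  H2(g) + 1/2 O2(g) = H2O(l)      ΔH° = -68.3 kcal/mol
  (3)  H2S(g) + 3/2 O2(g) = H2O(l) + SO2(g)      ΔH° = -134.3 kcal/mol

(1) as written: -194.6 kcal/mol
(2) reversed: +68.3 kcal/mol
(3) as written: -134.3 kcal/mol
Combining the equations, ΔH° = (1)·(-194.6) + (-1)·(-68.3) + (1)·(-134.3) = -260.6 kcal/mol

ΔH° = -260.6 kcal/mol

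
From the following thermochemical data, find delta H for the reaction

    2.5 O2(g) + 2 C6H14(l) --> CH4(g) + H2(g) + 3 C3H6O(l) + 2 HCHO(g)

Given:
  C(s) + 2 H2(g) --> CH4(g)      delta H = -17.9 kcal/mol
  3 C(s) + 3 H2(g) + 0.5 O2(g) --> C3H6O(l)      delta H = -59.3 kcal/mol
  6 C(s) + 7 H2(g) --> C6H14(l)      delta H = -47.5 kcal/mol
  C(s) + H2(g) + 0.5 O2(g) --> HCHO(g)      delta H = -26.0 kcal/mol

delta H = -152.8 kcal/mol

equation 1 as written (CH4(g) already on the product side): -17.9 kcal/mol
equation 2 × 3 (×3 to match 3 C3H6O(l) in the target): (3)·(-59.3) = -177.9 kcal/mol
equation 3 reversed and × 2 (C6H14(l) must end up as a reactant; scale by 2 for the 2 C6H14(l)): (-2)·(-47.5) = +95.0 kcal/mol
equation 4 × 2 (×2 to match 2 HCHO(g) in the target): (2)·(-26.0) = -52.0 kcal/mol
delta H = (-17.9) + (-177.9) + (+95.0) + (-52.0) = -152.8 kcal/mol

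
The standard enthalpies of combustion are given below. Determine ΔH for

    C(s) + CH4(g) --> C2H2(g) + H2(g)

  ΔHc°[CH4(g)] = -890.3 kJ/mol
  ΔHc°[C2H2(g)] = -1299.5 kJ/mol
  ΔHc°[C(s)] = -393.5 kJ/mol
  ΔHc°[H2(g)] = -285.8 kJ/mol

Using ΔH = Σ nΔHc°(reactants) − Σ nΔHc°(products):
= [1·(-393.5) + 1·(-890.3)] − [1·(-1299.5) + 1·(-285.8)]
= 301.5 kJ/mol

ΔH = 301.5 kJ/mol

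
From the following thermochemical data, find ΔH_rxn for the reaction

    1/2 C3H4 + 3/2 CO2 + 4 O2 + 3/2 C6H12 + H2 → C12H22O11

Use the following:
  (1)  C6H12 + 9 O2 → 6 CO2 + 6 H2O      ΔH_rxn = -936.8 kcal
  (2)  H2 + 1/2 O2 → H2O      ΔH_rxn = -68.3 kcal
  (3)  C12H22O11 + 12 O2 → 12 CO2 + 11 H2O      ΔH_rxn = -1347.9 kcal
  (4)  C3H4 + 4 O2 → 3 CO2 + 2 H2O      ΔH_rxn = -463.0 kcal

(1) × 3/2 (×3/2 to match 3/2 C6H12 in the target): (3/2)·(-936.8) = -1405.2 kcal
(2) as written (H2 already on the reactant side): -68.3 kcal
(3) reversed (C12H22O11 must end up as a product): +1347.9 kcal
(4) × 1/2 (scale by 1/2 for the 1/2 C3H4): (1/2)·(-463.0) = -231.5 kcal
Since enthalpy is a state function, ΔH_rxn = (3/2)·(-936.8) + (1)·(-68.3) + (-1)·(-1347.9) + (1/2)·(-463.0) = -357.1 kcal

ΔH_rxn = -357.1 kcal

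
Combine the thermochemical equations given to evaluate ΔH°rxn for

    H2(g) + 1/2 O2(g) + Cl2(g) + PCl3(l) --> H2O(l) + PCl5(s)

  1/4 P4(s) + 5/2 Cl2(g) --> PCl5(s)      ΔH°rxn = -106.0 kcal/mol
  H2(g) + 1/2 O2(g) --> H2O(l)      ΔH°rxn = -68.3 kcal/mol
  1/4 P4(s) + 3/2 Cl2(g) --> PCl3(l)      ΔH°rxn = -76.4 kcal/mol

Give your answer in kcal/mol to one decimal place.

equation 1 as written: -106.0 kcal/mol
equation 2 as written: -68.3 kcal/mol
equation 3 reversed: +76.4 kcal/mol
Since enthalpy is a state function, ΔH°rxn = (-106.0) + (-68.3) + (+76.4) = -97.9 kcal/mol

ΔH°rxn = -97.9 kcal/mol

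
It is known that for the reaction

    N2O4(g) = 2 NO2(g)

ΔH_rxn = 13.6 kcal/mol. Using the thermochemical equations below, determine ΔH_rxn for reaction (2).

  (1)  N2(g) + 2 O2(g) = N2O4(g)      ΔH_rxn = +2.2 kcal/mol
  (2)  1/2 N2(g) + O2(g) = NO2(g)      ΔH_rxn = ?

(1) reversed: -2.2 kcal/mol
(2) × 2: contributes 2·x
+13.6 = (-2.2) + 2·x
x = (+13.6 − (-2.2)) / (2) = 7.9 kcal/mol

ΔH_rxn = 7.9 kcal/mol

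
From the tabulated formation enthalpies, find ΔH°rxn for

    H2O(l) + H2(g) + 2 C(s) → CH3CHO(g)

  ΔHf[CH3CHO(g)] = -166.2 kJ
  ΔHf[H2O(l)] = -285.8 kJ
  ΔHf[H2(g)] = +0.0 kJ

Products: 1·(-166.2) = -166.2
Reactants: 1·(-285.8) + 1·(+0.0) + 2·(+0.0) = -285.8
ΔH°rxn = (-166.2) − (-285.8) = 119.6 kJ

ΔH°rxn = 119.6 kJ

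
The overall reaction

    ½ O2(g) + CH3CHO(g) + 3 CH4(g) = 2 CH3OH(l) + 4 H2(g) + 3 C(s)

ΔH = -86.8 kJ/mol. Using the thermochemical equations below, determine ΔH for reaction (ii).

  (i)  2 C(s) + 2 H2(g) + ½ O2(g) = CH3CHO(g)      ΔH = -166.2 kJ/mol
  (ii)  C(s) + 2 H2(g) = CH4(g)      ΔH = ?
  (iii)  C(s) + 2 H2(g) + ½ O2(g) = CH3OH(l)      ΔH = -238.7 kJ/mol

ΔH = -74.8 kJ/mol

(i) reversed: +166.2 kJ/mol
(ii) reversed and × 3: contributes −3·x
(iii) × 2: (2)·(-238.7) = -477.4 kJ/mol
-86.8 = (+166.2) + (-477.4) − 3·x
x = (-86.8 − (-311.2)) / (-3) = -74.8 kJ/mol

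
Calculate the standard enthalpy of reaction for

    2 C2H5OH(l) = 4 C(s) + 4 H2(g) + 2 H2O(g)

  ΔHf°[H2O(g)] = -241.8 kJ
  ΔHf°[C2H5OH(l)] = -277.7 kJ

Products: 4·(+0.0) + 4·(+0.0) + 2·(-241.8) = -483.6
Reactants: 2·(-277.7) = -555.4
ΔH° = (-483.6) − (-555.4) = 71.8 kJ

ΔH° = 71.8 kJ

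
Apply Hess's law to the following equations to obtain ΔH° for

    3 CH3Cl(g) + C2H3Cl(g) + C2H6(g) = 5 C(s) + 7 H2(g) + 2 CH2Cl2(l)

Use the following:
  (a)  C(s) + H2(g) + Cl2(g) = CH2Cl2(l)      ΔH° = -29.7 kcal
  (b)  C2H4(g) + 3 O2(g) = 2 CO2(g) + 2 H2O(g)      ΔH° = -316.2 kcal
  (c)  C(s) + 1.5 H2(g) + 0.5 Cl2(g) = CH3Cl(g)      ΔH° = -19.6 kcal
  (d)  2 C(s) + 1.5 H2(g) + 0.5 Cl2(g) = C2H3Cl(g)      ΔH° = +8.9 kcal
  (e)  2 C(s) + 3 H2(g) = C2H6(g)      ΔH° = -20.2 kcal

(a) × 2: (2)·(-29.7) = -59.4 kcal
(b): not needed.
(c) reversed and × 3: (-3)·(-19.6) = +58.8 kcal
(d) reversed: -8.9 kcal
(e) reversed: +20.2 kcal
ΔH° = (-59.4) + (+58.8) + (-8.9) + (+20.2) = 10.7 kcal

ΔH° = 10.7 kcal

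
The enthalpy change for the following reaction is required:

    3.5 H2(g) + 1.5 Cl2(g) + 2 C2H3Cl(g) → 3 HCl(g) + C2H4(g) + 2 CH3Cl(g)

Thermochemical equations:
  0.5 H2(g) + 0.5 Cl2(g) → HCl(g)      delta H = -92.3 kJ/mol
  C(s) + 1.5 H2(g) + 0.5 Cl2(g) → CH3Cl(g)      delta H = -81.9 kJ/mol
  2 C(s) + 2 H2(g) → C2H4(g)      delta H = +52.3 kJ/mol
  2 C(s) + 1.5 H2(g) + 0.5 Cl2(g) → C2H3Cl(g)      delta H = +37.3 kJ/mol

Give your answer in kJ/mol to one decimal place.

equation 1 × 3: (3)·(-92.3) = -276.9 kJ/mol
equation 2 × 2: (2)·(-81.9) = -163.8 kJ/mol
equation 3 as written: +52.3 kJ/mol
equation 4 reversed and × 2: (-2)·(+37.3) = -74.6 kJ/mol
Since enthalpy is a state function, delta H = (-276.9) + (-163.8) + (+52.3) + (-74.6) = -463.0 kJ/mol

delta H = -463.0 kJ/mol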